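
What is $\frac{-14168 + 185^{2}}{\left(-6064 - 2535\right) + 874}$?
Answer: $- \frac{20057}{7725} \approx -2.5964$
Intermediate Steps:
$\frac{-14168 + 185^{2}}{\left(-6064 - 2535\right) + 874} = \frac{-14168 + 34225}{-8599 + 874} = \frac{20057}{-7725} = 20057 \left(- \frac{1}{7725}\right) = - \frac{20057}{7725}$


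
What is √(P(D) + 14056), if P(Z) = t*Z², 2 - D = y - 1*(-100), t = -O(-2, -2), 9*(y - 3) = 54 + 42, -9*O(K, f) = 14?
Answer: √2709686/9 ≈ 182.90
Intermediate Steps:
O(K, f) = -14/9 (O(K, f) = -⅑*14 = -14/9)
y = 41/3 (y = 3 + (54 + 42)/9 = 3 + (⅑)*96 = 3 + 32/3 = 41/3 ≈ 13.667)
t = 14/9 (t = -1*(-14/9) = 14/9 ≈ 1.5556)
D = -335/3 (D = 2 - (41/3 - 1*(-100)) = 2 - (41/3 + 100) = 2 - 1*341/3 = 2 - 341/3 = -335/3 ≈ -111.67)
P(Z) = 14*Z²/9
√(P(D) + 14056) = √(14*(-335/3)²/9 + 14056) = √((14/9)*(112225/9) + 14056) = √(1571150/81 + 14056) = √(2709686/81) = √2709686/9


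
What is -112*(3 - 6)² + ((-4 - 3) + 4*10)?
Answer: -975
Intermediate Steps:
-112*(3 - 6)² + ((-4 - 3) + 4*10) = -112*(-3)² + (-7 + 40) = -112*9 + 33 = -1008 + 33 = -975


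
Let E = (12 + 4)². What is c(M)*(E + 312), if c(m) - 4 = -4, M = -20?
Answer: 0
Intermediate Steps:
c(m) = 0 (c(m) = 4 - 4 = 0)
E = 256 (E = 16² = 256)
c(M)*(E + 312) = 0*(256 + 312) = 0*568 = 0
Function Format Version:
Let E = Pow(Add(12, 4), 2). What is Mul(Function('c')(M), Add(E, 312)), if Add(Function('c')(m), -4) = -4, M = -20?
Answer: 0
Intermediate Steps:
Function('c')(m) = 0 (Function('c')(m) = Add(4, -4) = 0)
E = 256 (E = Pow(16, 2) = 256)
Mul(Function('c')(M), Add(E, 312)) = Mul(0, Add(256, 312)) = Mul(0, 568) = 0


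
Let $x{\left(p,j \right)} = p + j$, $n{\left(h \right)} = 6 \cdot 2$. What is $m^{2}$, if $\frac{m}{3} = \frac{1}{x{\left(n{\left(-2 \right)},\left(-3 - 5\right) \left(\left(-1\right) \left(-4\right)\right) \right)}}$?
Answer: $\frac{9}{400} \approx 0.0225$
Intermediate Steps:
$n{\left(h \right)} = 12$
$x{\left(p,j \right)} = j + p$
$m = - \frac{3}{20}$ ($m = \frac{3}{\left(-3 - 5\right) \left(\left(-1\right) \left(-4\right)\right) + 12} = \frac{3}{\left(-8\right) 4 + 12} = \frac{3}{-32 + 12} = \frac{3}{-20} = 3 \left(- \frac{1}{20}\right) = - \frac{3}{20} \approx -0.15$)
$m^{2} = \left(- \frac{3}{20}\right)^{2} = \frac{9}{400}$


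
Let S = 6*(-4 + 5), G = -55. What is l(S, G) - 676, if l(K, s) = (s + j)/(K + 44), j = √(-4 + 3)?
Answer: -6771/10 + I/50 ≈ -677.1 + 0.02*I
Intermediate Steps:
S = 6 (S = 6*1 = 6)
j = I (j = √(-1) = I ≈ 1.0*I)
l(K, s) = (I + s)/(44 + K) (l(K, s) = (s + I)/(K + 44) = (I + s)/(44 + K))
l(S, G) - 676 = (I - 55)/(44 + 6) - 676 = (-55 + I)/50 - 676 = (-11/10 + I/50) - 676 = -6771/10 + I/50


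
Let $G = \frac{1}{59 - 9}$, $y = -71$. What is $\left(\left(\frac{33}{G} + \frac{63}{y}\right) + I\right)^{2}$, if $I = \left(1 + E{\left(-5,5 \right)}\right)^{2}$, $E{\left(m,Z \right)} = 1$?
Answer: $\frac{13775951641}{5041} \approx 2.7328 \cdot 10^{6}$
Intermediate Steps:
$I = 4$ ($I = \left(1 + 1\right)^{2} = 2^{2} = 4$)
$G = \frac{1}{50} \approx 0.02$
$\left(\left(\frac{33}{G} + \frac{63}{y}\right) + I\right)^{2} = \left(\left(33 \frac{1}{\frac{1}{50}} + \frac{63}{-71}\right) + 4\right)^{2} = \left(\left(33 \cdot 50 + 63 \left(- \frac{1}{71}\right)\right) + 4\right)^{2} = \left(\left(1650 - \frac{63}{71}\right) + 4\right)^{2} = \left(\frac{117087}{71} + 4\right)^{2} = \left(\frac{117371}{71}\right)^{2} = \frac{13775951641}{5041}$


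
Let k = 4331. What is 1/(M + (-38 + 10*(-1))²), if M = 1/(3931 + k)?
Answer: 8262/19035649 ≈ 0.00043403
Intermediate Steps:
M = 1/8262 (M = 1/(3931 + 4331) = 1/8262 ≈ 0.00012104)
1/(M + (-38 + 10*(-1))²) = 1/(1/8262 + (-38 + 10*(-1))²) = 1/(1/8262 + (-38 - 10)²) = 1/(1/8262 + (-48)²) = 1/(1/8262 + 2304) = 1/(19035649/8262) = 8262/19035649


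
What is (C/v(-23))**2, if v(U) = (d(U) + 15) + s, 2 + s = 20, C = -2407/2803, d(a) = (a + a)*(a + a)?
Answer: 5793649/36284323180609 ≈ 1.5967e-7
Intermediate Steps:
d(a) = 4*a**2 (d(a) = (2*a)*(2*a) = 4*a**2)
C = -2407/2803 (C = -2407*1/2803 = -2407/2803 ≈ -0.85872)
s = 18 (s = -2 + 20 = 18)
v(U) = 33 + 4*U**2 (v(U) = (4*U**2 + 15) + 18 = (15 + 4*U**2) + 18 = 33 + 4*U**2)
(C/v(-23))**2 = (-2407/(2803*(33 + 4*(-23)**2)))**2 = (-2407/(2803*(33 + 4*529)))**2 = (-2407/(2803*(33 + 2116)))**2 = (-2407/2803/2149)**2 = (-2407/2803*1/2149)**2 = (-2407/6023647)**2 = 5793649/36284323180609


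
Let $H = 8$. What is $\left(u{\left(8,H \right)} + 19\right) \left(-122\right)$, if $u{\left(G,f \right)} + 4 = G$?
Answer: $-2806$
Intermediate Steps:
$u{\left(G,f \right)} = -4 + G$
$\left(u{\left(8,H \right)} + 19\right) \left(-122\right) = \left(\left(-4 + 8\right) + 19\right) \left(-122\right) = \left(4 + 19\right) \left(-122\right) = 23 \left(-122\right) = -2806$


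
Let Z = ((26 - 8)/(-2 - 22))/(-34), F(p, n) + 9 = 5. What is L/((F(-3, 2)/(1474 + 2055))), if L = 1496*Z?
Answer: -116457/4 ≈ -29114.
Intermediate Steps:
F(p, n) = -4 (F(p, n) = -9 + 5 = -4)
Z = 3/136 (Z = (18/(-24))*(-1/34) = (18*(-1/24))*(-1/34) = -¾*(-1/34) = 3/136 ≈ 0.022059)
L = 33 (L = 1496*(3/136) = 33)
L/((F(-3, 2)/(1474 + 2055))) = 33/((-4/(1474 + 2055))) = 33/((-4/3529)) = 33/((-4*1/3529)) = 33/(-4/3529) = 33*(-3529/4) = -116457/4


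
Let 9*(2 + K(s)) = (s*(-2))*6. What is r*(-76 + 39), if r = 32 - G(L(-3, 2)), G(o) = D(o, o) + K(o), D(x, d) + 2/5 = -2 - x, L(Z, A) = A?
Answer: -22792/15 ≈ -1519.5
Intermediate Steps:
D(x, d) = -12/5 - x (D(x, d) = -⅖ + (-2 - x) = -12/5 - x)
K(s) = -2 - 4*s/3 (K(s) = -2 + ((s*(-2))*6)/9 = -2 + (-2*s*6)/9 = -2 + (-12*s)/9 = -2 - 4*s/3)
G(o) = -22/5 - 7*o/3 (G(o) = (-12/5 - o) + (-2 - 4*o/3) = -22/5 - 7*o/3)
r = 616/15 (r = 32 - (-22/5 - 7/3*2) = 32 - (-22/5 - 14/3) = 32 - 1*(-136/15) = 32 + 136/15 = 616/15 ≈ 41.067)
r*(-76 + 39) = 616*(-76 + 39)/15 = (616/15)*(-37) = -22792/15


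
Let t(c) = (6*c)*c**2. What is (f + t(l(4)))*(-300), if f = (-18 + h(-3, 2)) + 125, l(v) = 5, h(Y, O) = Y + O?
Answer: -256800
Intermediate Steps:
h(Y, O) = O + Y
t(c) = 6*c**3
f = 106 (f = (-18 + (2 - 3)) + 125 = (-18 - 1) + 125 = -19 + 125 = 106)
(f + t(l(4)))*(-300) = (106 + 6*5**3)*(-300) = (106 + 6*125)*(-300) = (106 + 750)*(-300) = 856*(-300) = -256800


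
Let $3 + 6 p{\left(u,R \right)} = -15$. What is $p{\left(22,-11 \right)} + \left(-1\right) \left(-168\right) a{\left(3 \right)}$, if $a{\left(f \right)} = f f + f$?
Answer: $2013$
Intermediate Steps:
$p{\left(u,R \right)} = -3$ ($p{\left(u,R \right)} = - \frac{1}{2} + \frac{1}{6} \left(-15\right) = - \frac{1}{2} - \frac{5}{2} = -3$)
$a{\left(f \right)} = f + f^{2}$ ($a{\left(f \right)} = f^{2} + f = f + f^{2}$)
$p{\left(22,-11 \right)} + \left(-1\right) \left(-168\right) a{\left(3 \right)} = -3 + \left(-1\right) \left(-168\right) 3 \left(1 + 3\right) = -3 + 168 \cdot 3 \cdot 4 = -3 + 168 \cdot 12 = -3 + 2016 = 2013$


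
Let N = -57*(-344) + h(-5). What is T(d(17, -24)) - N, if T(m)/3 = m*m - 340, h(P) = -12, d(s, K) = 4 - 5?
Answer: -20613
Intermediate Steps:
d(s, K) = -1
T(m) = -1020 + 3*m² (T(m) = 3*(m*m - 340) = 3*(m² - 340) = 3*(-340 + m²) = -1020 + 3*m²)
N = 19596 (N = -57*(-344) - 12 = 19608 - 12 = 19596)
T(d(17, -24)) - N = (-1020 + 3*(-1)²) - 1*19596 = (-1020 + 3*1) - 19596 = (-1020 + 3) - 19596 = -1017 - 19596 = -20613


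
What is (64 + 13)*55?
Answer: 4235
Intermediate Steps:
(64 + 13)*55 = 77*55 = 4235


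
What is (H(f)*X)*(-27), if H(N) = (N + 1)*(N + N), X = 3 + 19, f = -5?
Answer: -23760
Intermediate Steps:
X = 22
H(N) = 2*N*(1 + N) (H(N) = (1 + N)*(2*N) = 2*N*(1 + N))
(H(f)*X)*(-27) = ((2*(-5)*(1 - 5))*22)*(-27) = ((2*(-5)*(-4))*22)*(-27) = (40*22)*(-27) = 880*(-27) = -23760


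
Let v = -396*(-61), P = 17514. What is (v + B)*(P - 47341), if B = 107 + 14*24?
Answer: -733714373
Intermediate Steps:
B = 443 (B = 107 + 336 = 443)
v = 24156
(v + B)*(P - 47341) = (24156 + 443)*(17514 - 47341) = 24599*(-29827) = -733714373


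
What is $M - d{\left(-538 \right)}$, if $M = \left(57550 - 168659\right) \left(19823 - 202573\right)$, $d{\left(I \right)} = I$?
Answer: $20305170288$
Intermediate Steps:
$M = 20305169750$ ($M = \left(-111109\right) \left(-182750\right) = 20305169750$)
$M - d{\left(-538 \right)} = 20305169750 - -538 = 20305169750 + 538 = 20305170288$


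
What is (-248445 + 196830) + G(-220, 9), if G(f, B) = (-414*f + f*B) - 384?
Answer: 37101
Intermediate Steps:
G(f, B) = -384 - 414*f + B*f (G(f, B) = (-414*f + B*f) - 384 = -384 - 414*f + B*f)
(-248445 + 196830) + G(-220, 9) = (-248445 + 196830) + (-384 - 414*(-220) + 9*(-220)) = -51615 + (-384 + 91080 - 1980) = -51615 + 88716 = 37101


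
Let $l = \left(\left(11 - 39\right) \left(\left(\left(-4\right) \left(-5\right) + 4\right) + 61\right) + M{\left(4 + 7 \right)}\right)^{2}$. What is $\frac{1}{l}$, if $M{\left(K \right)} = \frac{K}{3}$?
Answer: $\frac{9}{50822641} \approx 1.7709 \cdot 10^{-7}$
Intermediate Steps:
$M{\left(K \right)} = \frac{K}{3}$ ($M{\left(K \right)} = K \frac{1}{3} = \frac{K}{3}$)
$l = \frac{50822641}{9}$ ($l = \left(\left(11 - 39\right) \left(\left(\left(-4\right) \left(-5\right) + 4\right) + 61\right) + \frac{4 + 7}{3}\right)^{2} = \left(- 28 \left(\left(20 + 4\right) + 61\right) + \frac{1}{3} \cdot 11\right)^{2} = \left(- 28 \left(24 + 61\right) + \frac{11}{3}\right)^{2} = \left(\left(-28\right) 85 + \frac{11}{3}\right)^{2} = \left(-2380 + \frac{11}{3}\right)^{2} = \left(- \frac{7129}{3}\right)^{2} = \frac{50822641}{9} \approx 5.647 \cdot 10^{6}$)
$\frac{1}{l} = \frac{1}{\frac{50822641}{9}} = \frac{9}{50822641}$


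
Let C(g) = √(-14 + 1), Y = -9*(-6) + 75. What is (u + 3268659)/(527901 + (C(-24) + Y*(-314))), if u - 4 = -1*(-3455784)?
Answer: 3277461845565/237553886038 - 6724447*I*√13/237553886038 ≈ 13.797 - 0.00010206*I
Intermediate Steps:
u = 3455788 (u = 4 - 1*(-3455784) = 4 + 3455784 = 3455788)
Y = 129 (Y = 54 + 75 = 129)
C(g) = I*√13 (C(g) = √(-13) = I*√13)
(u + 3268659)/(527901 + (C(-24) + Y*(-314))) = (3455788 + 3268659)/(527901 + (I*√13 + 129*(-314))) = 6724447/(527901 + (I*√13 - 40506)) = 6724447/(527901 + (-40506 + I*√13)) = 6724447/(487395 + I*√13)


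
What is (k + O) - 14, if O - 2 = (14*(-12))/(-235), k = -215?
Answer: -53177/235 ≈ -226.29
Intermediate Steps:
O = 638/235 (O = 2 + (14*(-12))/(-235) = 2 - 168*(-1/235) = 2 + 168/235 = 638/235 ≈ 2.7149)
(k + O) - 14 = (-215 + 638/235) - 14 = -49887/235 - 14 = -53177/235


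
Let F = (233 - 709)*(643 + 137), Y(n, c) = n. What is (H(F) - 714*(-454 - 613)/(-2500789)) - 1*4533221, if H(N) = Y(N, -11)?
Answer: -12265122913127/2500789 ≈ -4.9045e+6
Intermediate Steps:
F = -371280 (F = -476*780 = -371280)
H(N) = N
(H(F) - 714*(-454 - 613)/(-2500789)) - 1*4533221 = (-371280 - 714*(-454 - 613)/(-2500789)) - 1*4533221 = (-371280 - 714*(-1067)*(-1)/2500789) - 4533221 = (-371280 - (-761838)*(-1)/2500789) - 4533221 = (-371280 - 1*761838/2500789) - 4533221 = (-371280 - 761838/2500789) - 4533221 = -928493701758/2500789 - 4533221 = -12265122913127/2500789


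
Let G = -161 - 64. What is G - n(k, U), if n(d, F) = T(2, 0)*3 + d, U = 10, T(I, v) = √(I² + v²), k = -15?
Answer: -216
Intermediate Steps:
G = -225
n(d, F) = 6 + d (n(d, F) = √(2² + 0²)*3 + d = √(4 + 0)*3 + d = √4*3 + d = 2*3 + d = 6 + d)
G - n(k, U) = -225 - (6 - 15) = -225 - 1*(-9) = -225 + 9 = -216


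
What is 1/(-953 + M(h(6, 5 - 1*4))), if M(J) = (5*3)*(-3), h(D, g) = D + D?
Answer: -1/998 ≈ -0.0010020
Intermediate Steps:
h(D, g) = 2*D
M(J) = -45 (M(J) = 15*(-3) = -45)
1/(-953 + M(h(6, 5 - 1*4))) = 1/(-953 - 45) = 1/(-998) = -1/998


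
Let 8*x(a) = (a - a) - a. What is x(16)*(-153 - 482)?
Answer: 1270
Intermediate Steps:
x(a) = -a/8 (x(a) = ((a - a) - a)/8 = (0 - a)/8 = (-a)/8 = -a/8)
x(16)*(-153 - 482) = (-⅛*16)*(-153 - 482) = -2*(-635) = 1270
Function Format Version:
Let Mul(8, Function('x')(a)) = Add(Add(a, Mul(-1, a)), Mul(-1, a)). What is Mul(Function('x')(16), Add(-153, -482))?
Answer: 1270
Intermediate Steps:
Function('x')(a) = Mul(Rational(-1, 8), a) (Function('x')(a) = Mul(Rational(1, 8), Add(Add(a, Mul(-1, a)), Mul(-1, a))) = Mul(Rational(1, 8), Add(0, Mul(-1, a))) = Mul(Rational(1, 8), Mul(-1, a)) = Mul(Rational(-1, 8), a))
Mul(Function('x')(16), Add(-153, -482)) = Mul(Mul(Rational(-1, 8), 16), Add(-153, -482)) = Mul(-2, -635) = 1270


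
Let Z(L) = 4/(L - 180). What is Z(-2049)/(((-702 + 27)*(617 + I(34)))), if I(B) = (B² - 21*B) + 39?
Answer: 2/826011675 ≈ 2.4213e-9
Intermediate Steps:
I(B) = 39 + B² - 21*B
Z(L) = 4/(-180 + L)
Z(-2049)/(((-702 + 27)*(617 + I(34)))) = (4/(-180 - 2049))/(((-702 + 27)*(617 + (39 + 34² - 21*34)))) = (4/(-2229))/((-675*(617 + (39 + 1156 - 714)))) = (4*(-1/2229))/((-675*(617 + 481))) = -4/(2229*((-675*1098))) = -4/2229/(-741150) = -4/2229*(-1/741150) = 2/826011675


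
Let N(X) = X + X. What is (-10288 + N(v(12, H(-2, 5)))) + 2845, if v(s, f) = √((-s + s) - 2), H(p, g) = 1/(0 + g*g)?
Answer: -7443 + 2*I*√2 ≈ -7443.0 + 2.8284*I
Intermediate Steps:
H(p, g) = g⁻² (H(p, g) = 1/(0 + g²) = 1/(g²) = g⁻²)
v(s, f) = I*√2 (v(s, f) = √(0 - 2) = √(-2) = I*√2)
N(X) = 2*X
(-10288 + N(v(12, H(-2, 5)))) + 2845 = (-10288 + 2*(I*√2)) + 2845 = (-10288 + 2*I*√2) + 2845 = -7443 + 2*I*√2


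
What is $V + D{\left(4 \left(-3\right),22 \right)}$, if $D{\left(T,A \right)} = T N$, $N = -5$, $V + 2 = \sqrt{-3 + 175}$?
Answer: $58 + 2 \sqrt{43} \approx 71.115$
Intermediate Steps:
$V = -2 + 2 \sqrt{43}$ ($V = -2 + \sqrt{-3 + 175} = -2 + \sqrt{172} = -2 + 2 \sqrt{43} \approx 11.115$)
$D{\left(T,A \right)} = - 5 T$ ($D{\left(T,A \right)} = T \left(-5\right) = - 5 T$)
$V + D{\left(4 \left(-3\right),22 \right)} = \left(-2 + 2 \sqrt{43}\right) - 5 \cdot 4 \left(-3\right) = \left(-2 + 2 \sqrt{43}\right) - -60 = \left(-2 + 2 \sqrt{43}\right) + 60 = 58 + 2 \sqrt{43}$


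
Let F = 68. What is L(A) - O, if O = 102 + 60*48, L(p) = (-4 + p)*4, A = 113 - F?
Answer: -2818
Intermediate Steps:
A = 45 (A = 113 - 1*68 = 113 - 68 = 45)
L(p) = -16 + 4*p
O = 2982 (O = 102 + 2880 = 2982)
L(A) - O = (-16 + 4*45) - 1*2982 = (-16 + 180) - 2982 = 164 - 2982 = -2818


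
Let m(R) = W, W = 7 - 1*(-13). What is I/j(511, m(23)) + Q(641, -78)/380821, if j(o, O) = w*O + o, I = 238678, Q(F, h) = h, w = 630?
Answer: 12984653140/713277733 ≈ 18.204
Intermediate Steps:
W = 20 (W = 7 + 13 = 20)
m(R) = 20
j(o, O) = o + 630*O (j(o, O) = 630*O + o = o + 630*O)
I/j(511, m(23)) + Q(641, -78)/380821 = 238678/(511 + 630*20) - 78/380821 = 238678/(511 + 12600) - 78*1/380821 = 238678/13111 - 78/380821 = 12984653140/713277733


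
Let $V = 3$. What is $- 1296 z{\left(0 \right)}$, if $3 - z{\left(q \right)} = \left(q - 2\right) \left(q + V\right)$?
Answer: $-11664$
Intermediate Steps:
$z{\left(q \right)} = 3 - \left(-2 + q\right) \left(3 + q\right)$ ($z{\left(q \right)} = 3 - \left(q - 2\right) \left(q + 3\right) = 3 - \left(-2 + q\right) \left(3 + q\right)$)
$- 1296 z{\left(0 \right)} = - 1296 \left(9 - 0 - 0^{2}\right) = - 1296 \left(9 + 0 - 0\right) = - 1296 \left(9 + 0 + 0\right) = \left(-1296\right) 9 = -11664$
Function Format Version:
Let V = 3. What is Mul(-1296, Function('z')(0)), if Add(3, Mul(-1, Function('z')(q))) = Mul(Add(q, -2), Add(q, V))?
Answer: -11664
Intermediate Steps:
Function('z')(q) = Add(3, Mul(-1, Add(-2, q), Add(3, q))) (Function('z')(q) = Add(3, Mul(-1, Mul(Add(q, -2), Add(q, 3)))) = Add(3, Mul(-1, Mul(Add(-2, q), Add(3, q)))) = Add(3, Mul(-1, Add(-2, q), Add(3, q))))
Mul(-1296, Function('z')(0)) = Mul(-1296, Add(9, Mul(-1, 0), Mul(-1, Pow(0, 2)))) = Mul(-1296, Add(9, 0, Mul(-1, 0))) = Mul(-1296, Add(9, 0, 0)) = Mul(-1296, 9) = -11664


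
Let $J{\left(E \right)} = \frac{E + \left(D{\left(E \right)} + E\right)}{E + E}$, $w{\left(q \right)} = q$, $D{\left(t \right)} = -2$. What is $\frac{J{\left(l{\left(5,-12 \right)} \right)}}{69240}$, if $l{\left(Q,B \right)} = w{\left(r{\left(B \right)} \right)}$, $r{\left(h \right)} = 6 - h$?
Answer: $\frac{17}{1246320} \approx 1.364 \cdot 10^{-5}$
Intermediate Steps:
$l{\left(Q,B \right)} = 6 - B$
$J{\left(E \right)} = \frac{-2 + 2 E}{2 E}$ ($J{\left(E \right)} = \frac{E + \left(-2 + E\right)}{E + E} = \frac{-2 + 2 E}{2 E}$)
$\frac{J{\left(l{\left(5,-12 \right)} \right)}}{69240} = \frac{\frac{1}{6 - -12} \left(-1 + \left(6 - -12\right)\right)}{69240} = \frac{-1 + \left(6 + 12\right)}{6 + 12} \cdot \frac{1}{69240} = \frac{-1 + 18}{18} \cdot \frac{1}{69240} = \frac{1}{18} \cdot 17 \cdot \frac{1}{69240} = \frac{17}{18} \cdot \frac{1}{69240} = \frac{17}{1246320}$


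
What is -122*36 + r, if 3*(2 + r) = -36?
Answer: -4406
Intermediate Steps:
r = -14 (r = -2 + (⅓)*(-36) = -2 - 12 = -14)
-122*36 + r = -122*36 - 14 = -4392 - 14 = -4406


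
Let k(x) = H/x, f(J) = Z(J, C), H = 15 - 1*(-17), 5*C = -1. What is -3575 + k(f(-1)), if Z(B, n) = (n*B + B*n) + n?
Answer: -3415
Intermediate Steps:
C = -⅕ (C = (⅕)*(-1) = -⅕ ≈ -0.20000)
H = 32 (H = 15 + 17 = 32)
Z(B, n) = n + 2*B*n (Z(B, n) = (B*n + B*n) + n = 2*B*n + n = n + 2*B*n)
f(J) = -⅕ - 2*J/5 (f(J) = -(1 + 2*J)/5 = -⅕ - 2*J/5)
k(x) = 32/x
-3575 + k(f(-1)) = -3575 + 32/(-⅕ - ⅖*(-1)) = -3575 + 32/(-⅕ + ⅖) = -3575 + 32/(⅕) = -3575 + 32*5 = -3575 + 160 = -3415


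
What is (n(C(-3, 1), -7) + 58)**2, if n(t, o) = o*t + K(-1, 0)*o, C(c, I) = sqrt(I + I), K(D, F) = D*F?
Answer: 3462 - 812*sqrt(2) ≈ 2313.7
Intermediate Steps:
C(c, I) = sqrt(2)*sqrt(I) (C(c, I) = sqrt(2*I) = sqrt(2)*sqrt(I))
n(t, o) = o*t (n(t, o) = o*t + (-1*0)*o = o*t + 0*o = o*t + 0 = o*t)
(n(C(-3, 1), -7) + 58)**2 = (-7*sqrt(2)*sqrt(1) + 58)**2 = (-7*sqrt(2) + 58)**2 = (58 - 7*sqrt(2))**2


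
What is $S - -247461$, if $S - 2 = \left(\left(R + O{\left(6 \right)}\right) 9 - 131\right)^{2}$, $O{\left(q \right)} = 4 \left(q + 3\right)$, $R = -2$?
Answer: $278088$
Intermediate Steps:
$O{\left(q \right)} = 12 + 4 q$ ($O{\left(q \right)} = 4 \left(3 + q\right) = 12 + 4 q$)
$S = 30627$ ($S = 2 + \left(\left(-2 + \left(12 + 4 \cdot 6\right)\right) 9 - 131\right)^{2} = 2 + \left(\left(-2 + \left(12 + 24\right)\right) 9 - 131\right)^{2} = 2 + \left(\left(-2 + 36\right) 9 - 131\right)^{2} = 2 + \left(34 \cdot 9 - 131\right)^{2} = 2 + \left(306 - 131\right)^{2} = 2 + 175^{2} = 2 + 30625 = 30627$)
$S - -247461 = 30627 - -247461 = 30627 + 247461 = 278088$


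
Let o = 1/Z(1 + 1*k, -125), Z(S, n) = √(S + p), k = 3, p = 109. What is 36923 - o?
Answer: 36923 - √113/113 ≈ 36923.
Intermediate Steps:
Z(S, n) = √(109 + S) (Z(S, n) = √(S + 109) = √(109 + S))
o = √113/113 (o = 1/(√(109 + (1 + 1*3))) = 1/(√(109 + (1 + 3))) = 1/(√(109 + 4)) = 1/(√113) = √113/113 ≈ 0.094072)
36923 - o = 36923 - √113/113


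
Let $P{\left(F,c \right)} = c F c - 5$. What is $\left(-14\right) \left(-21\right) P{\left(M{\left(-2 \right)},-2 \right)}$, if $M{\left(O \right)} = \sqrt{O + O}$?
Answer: $-1470 + 2352 i \approx -1470.0 + 2352.0 i$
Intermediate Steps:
$M{\left(O \right)} = \sqrt{2} \sqrt{O}$ ($M{\left(O \right)} = \sqrt{2 O} = \sqrt{2} \sqrt{O}$)
$P{\left(F,c \right)} = -5 + F c^{2}$ ($P{\left(F,c \right)} = F c c - 5 = F c^{2} - 5 = -5 + F c^{2}$)
$\left(-14\right) \left(-21\right) P{\left(M{\left(-2 \right)},-2 \right)} = \left(-14\right) \left(-21\right) \left(-5 + \sqrt{2} \sqrt{-2} \left(-2\right)^{2}\right) = 294 \left(-5 + \sqrt{2} i \sqrt{2} \cdot 4\right) = 294 \left(-5 + 2 i 4\right) = 294 \left(-5 + 8 i\right) = -1470 + 2352 i$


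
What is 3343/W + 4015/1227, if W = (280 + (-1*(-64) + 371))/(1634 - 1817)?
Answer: -747769838/877305 ≈ -852.35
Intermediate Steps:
W = -715/183 (W = (280 + (64 + 371))/(-183) = (280 + 435)*(-1/183) = 715*(-1/183) = -715/183 ≈ -3.9071)
3343/W + 4015/1227 = 3343/(-715/183) + 4015/1227 = 3343*(-183/715) + 4015*(1/1227) = -611769/715 + 4015/1227 = -747769838/877305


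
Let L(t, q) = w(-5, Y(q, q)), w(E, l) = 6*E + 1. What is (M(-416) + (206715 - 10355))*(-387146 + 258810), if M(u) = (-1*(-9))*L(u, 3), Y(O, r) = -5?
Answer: -25166561264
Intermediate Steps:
w(E, l) = 1 + 6*E
L(t, q) = -29 (L(t, q) = 1 + 6*(-5) = 1 - 30 = -29)
M(u) = -261 (M(u) = -1*(-9)*(-29) = 9*(-29) = -261)
(M(-416) + (206715 - 10355))*(-387146 + 258810) = (-261 + (206715 - 10355))*(-387146 + 258810) = (-261 + 196360)*(-128336) = 196099*(-128336) = -25166561264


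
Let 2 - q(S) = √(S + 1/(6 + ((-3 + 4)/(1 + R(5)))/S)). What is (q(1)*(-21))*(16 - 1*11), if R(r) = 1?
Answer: -210 + 105*√195/13 ≈ -97.212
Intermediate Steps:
q(S) = 2 - √(S + 1/(6 + 1/(2*S))) (q(S) = 2 - √(S + 1/(6 + ((-3 + 4)/(1 + 1))/S)) = 2 - √(S + 1/(6 + (1/2)/S)) = 2 - √(S + 1/(6 + (1*(½))/S)) = 2 - √(S + 1/(6 + 1/(2*S))))
(q(1)*(-21))*(16 - 1*11) = ((2 - √(1*(3 + 12*1)/(1 + 12*1)))*(-21))*(16 - 1*11) = ((2 - √(1*(3 + 12)/(1 + 12)))*(-21))*(16 - 11) = ((2 - √(1*15/13))*(-21))*5 = ((2 - √(1*(1/13)*15))*(-21))*5 = ((2 - √(15/13))*(-21))*5 = ((2 - √195/13)*(-21))*5 = (-42 + 21*√195/13)*5 = -210 + 105*√195/13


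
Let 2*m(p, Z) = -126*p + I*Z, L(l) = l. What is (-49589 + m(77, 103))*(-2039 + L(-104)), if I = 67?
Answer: 218540997/2 ≈ 1.0927e+8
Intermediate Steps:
m(p, Z) = -63*p + 67*Z/2 (m(p, Z) = (-126*p + 67*Z)/2 = -63*p + 67*Z/2)
(-49589 + m(77, 103))*(-2039 + L(-104)) = (-49589 + (-63*77 + (67/2)*103))*(-2039 - 104) = (-49589 + (-4851 + 6901/2))*(-2143) = (-49589 - 2801/2)*(-2143) = -101979/2*(-2143) = 218540997/2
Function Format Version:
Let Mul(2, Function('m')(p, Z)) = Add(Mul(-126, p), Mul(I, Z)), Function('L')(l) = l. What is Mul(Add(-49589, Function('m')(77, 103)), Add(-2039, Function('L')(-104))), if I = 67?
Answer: Rational(218540997, 2) ≈ 1.0927e+8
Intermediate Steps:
Function('m')(p, Z) = Add(Mul(-63, p), Mul(Rational(67, 2), Z)) (Function('m')(p, Z) = Mul(Rational(1, 2), Add(Mul(-126, p), Mul(67, Z))) = Add(Mul(-63, p), Mul(Rational(67, 2), Z)))
Mul(Add(-49589, Function('m')(77, 103)), Add(-2039, Function('L')(-104))) = Mul(Add(-49589, Add(Mul(-63, 77), Mul(Rational(67, 2), 103))), Add(-2039, -104)) = Mul(Add(-49589, Add(-4851, Rational(6901, 2))), -2143) = Mul(Add(-49589, Rational(-2801, 2)), -2143) = Mul(Rational(-101979, 2), -2143) = Rational(218540997, 2)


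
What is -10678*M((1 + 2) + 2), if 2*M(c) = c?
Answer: -26695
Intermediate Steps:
M(c) = c/2
-10678*M((1 + 2) + 2) = -5339*((1 + 2) + 2) = -5339*(3 + 2) = -5339*5 = -10678*5/2 = -26695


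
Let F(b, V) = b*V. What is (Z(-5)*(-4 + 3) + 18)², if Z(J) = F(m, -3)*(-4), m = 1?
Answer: 36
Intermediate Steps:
F(b, V) = V*b
Z(J) = 12 (Z(J) = -3*1*(-4) = -3*(-4) = 12)
(Z(-5)*(-4 + 3) + 18)² = (12*(-4 + 3) + 18)² = (12*(-1) + 18)² = (-12 + 18)² = 6² = 36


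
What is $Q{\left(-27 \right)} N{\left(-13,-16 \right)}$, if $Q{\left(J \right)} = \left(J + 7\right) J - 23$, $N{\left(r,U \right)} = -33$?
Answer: $-17061$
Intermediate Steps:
$Q{\left(J \right)} = -23 + J \left(7 + J\right)$ ($Q{\left(J \right)} = \left(7 + J\right) J - 23 = J \left(7 + J\right) - 23 = -23 + J \left(7 + J\right)$)
$Q{\left(-27 \right)} N{\left(-13,-16 \right)} = \left(-23 + \left(-27\right)^{2} + 7 \left(-27\right)\right) \left(-33\right) = \left(-23 + 729 - 189\right) \left(-33\right) = 517 \left(-33\right) = -17061$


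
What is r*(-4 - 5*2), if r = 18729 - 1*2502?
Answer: -227178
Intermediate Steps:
r = 16227 (r = 18729 - 2502 = 16227)
r*(-4 - 5*2) = 16227*(-4 - 5*2) = 16227*(-4 - 10) = 16227*(-14) = -227178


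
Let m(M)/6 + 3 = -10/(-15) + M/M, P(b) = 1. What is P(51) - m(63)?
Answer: 9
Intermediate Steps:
m(M) = -8 (m(M) = -18 + 6*(-10/(-15) + M/M) = -18 + 6*(-10*(-1/15) + 1) = -18 + 6*(⅔ + 1) = -18 + 6*(5/3) = -18 + 10 = -8)
P(51) - m(63) = 1 - 1*(-8) = 1 + 8 = 9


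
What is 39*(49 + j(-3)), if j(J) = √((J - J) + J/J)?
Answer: 1950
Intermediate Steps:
j(J) = 1 (j(J) = √(0 + 1) = √1 = 1)
39*(49 + j(-3)) = 39*(49 + 1) = 39*50 = 1950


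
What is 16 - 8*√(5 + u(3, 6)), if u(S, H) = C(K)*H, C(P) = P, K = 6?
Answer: 16 - 8*√41 ≈ -35.225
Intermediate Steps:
u(S, H) = 6*H
16 - 8*√(5 + u(3, 6)) = 16 - 8*√(5 + 6*6) = 16 - 8*√(5 + 36) = 16 - 8*√41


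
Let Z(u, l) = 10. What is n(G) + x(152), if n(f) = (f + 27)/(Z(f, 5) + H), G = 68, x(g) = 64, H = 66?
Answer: 261/4 ≈ 65.250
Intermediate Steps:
n(f) = 27/76 + f/76 (n(f) = (f + 27)/(10 + 66) = (27 + f)/76 = (27 + f)*(1/76) = 27/76 + f/76)
n(G) + x(152) = (27/76 + (1/76)*68) + 64 = (27/76 + 17/19) + 64 = 5/4 + 64 = 261/4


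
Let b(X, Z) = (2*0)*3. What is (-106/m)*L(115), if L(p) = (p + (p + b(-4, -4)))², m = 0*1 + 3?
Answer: -5607400/3 ≈ -1.8691e+6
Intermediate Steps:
b(X, Z) = 0 (b(X, Z) = 0*3 = 0)
m = 3 (m = 0 + 3 = 3)
L(p) = 4*p² (L(p) = (p + (p + 0))² = (p + p)² = (2*p)² = 4*p²)
(-106/m)*L(115) = (-106/3)*(4*115²) = (-106*⅓)*(4*13225) = -106/3*52900 = -5607400/3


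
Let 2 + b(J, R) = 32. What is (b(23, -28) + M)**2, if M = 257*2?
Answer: 295936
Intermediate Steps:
b(J, R) = 30 (b(J, R) = -2 + 32 = 30)
M = 514
(b(23, -28) + M)**2 = (30 + 514)**2 = 544**2 = 295936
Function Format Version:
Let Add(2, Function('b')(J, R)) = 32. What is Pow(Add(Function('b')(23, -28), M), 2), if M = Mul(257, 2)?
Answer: 295936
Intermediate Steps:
Function('b')(J, R) = 30 (Function('b')(J, R) = Add(-2, 32) = 30)
M = 514
Pow(Add(Function('b')(23, -28), M), 2) = Pow(Add(30, 514), 2) = Pow(544, 2) = 295936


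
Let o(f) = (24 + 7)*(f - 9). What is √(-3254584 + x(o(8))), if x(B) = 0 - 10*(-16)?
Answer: 2*I*√813606 ≈ 1804.0*I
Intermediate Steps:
o(f) = -279 + 31*f (o(f) = 31*(-9 + f) = -279 + 31*f)
x(B) = 160 (x(B) = 0 + 160 = 160)
√(-3254584 + x(o(8))) = √(-3254584 + 160) = √(-3254424) = 2*I*√813606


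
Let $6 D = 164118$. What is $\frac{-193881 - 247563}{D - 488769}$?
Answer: $\frac{110361}{115354} \approx 0.95672$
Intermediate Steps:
$D = 27353$ ($D = \frac{1}{6} \cdot 164118 = 27353$)
$\frac{-193881 - 247563}{D - 488769} = \frac{-193881 - 247563}{27353 - 488769} = - \frac{441444}{-461416} = \left(-441444\right) \left(- \frac{1}{461416}\right) = \frac{110361}{115354}$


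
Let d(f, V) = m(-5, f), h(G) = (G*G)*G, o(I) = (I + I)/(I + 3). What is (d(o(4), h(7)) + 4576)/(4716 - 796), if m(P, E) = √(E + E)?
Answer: 286/245 + √7/6860 ≈ 1.1677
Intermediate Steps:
o(I) = 2*I/(3 + I) (o(I) = (2*I)/(3 + I) = 2*I/(3 + I))
h(G) = G³ (h(G) = G²*G = G³)
m(P, E) = √2*√E (m(P, E) = √(2*E) = √2*√E)
d(f, V) = √2*√f
(d(o(4), h(7)) + 4576)/(4716 - 796) = (√2*√(2*4/(3 + 4)) + 4576)/(4716 - 796) = (√2*√(2*4/7) + 4576)/3920 = (√2*√(2*4*(⅐)) + 4576)*(1/3920) = (√2*√(8/7) + 4576)*(1/3920) = (√2*(2*√14/7) + 4576)*(1/3920) = (4*√7/7 + 4576)*(1/3920) = (4576 + 4*√7/7)*(1/3920) = 286/245 + √7/6860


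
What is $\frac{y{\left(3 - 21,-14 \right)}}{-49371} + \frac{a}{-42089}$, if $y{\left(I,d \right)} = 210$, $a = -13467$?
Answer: $\frac{31240027}{98951239} \approx 0.31571$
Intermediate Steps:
$\frac{y{\left(3 - 21,-14 \right)}}{-49371} + \frac{a}{-42089} = \frac{210}{-49371} - \frac{13467}{-42089} = 210 \left(- \frac{1}{49371}\right) - - \frac{13467}{42089} = - \frac{10}{2351} + \frac{13467}{42089} = \frac{31240027}{98951239}$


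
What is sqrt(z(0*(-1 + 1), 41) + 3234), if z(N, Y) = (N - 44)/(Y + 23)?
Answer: sqrt(51733)/4 ≈ 56.862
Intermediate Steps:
z(N, Y) = (-44 + N)/(23 + Y)
sqrt(z(0*(-1 + 1), 41) + 3234) = sqrt((-44 + 0*(-1 + 1))/(23 + 41) + 3234) = sqrt((-44 + 0*0)/64 + 3234) = sqrt((-44 + 0)/64 + 3234) = sqrt((1/64)*(-44) + 3234) = sqrt(-11/16 + 3234) = sqrt(51733/16) = sqrt(51733)/4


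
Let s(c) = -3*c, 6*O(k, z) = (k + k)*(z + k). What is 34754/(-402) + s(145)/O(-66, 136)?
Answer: -5334629/61908 ≈ -86.170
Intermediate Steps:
O(k, z) = k*(k + z)/3 (O(k, z) = ((k + k)*(z + k))/6 = ((2*k)*(k + z))/6 = (2*k*(k + z))/6 = k*(k + z)/3)
34754/(-402) + s(145)/O(-66, 136) = 34754/(-402) + (-3*145)/(((⅓)*(-66)*(-66 + 136))) = 34754*(-1/402) - 435/((⅓)*(-66)*70) = -17377/201 - 435/(-1540) = -17377/201 - 435*(-1/1540) = -17377/201 + 87/308 = -5334629/61908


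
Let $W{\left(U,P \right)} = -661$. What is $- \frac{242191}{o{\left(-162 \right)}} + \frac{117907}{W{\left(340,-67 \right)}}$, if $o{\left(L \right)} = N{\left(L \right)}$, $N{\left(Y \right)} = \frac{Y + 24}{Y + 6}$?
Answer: $- \frac{4165006387}{15203} \approx -2.7396 \cdot 10^{5}$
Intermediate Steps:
$N{\left(Y \right)} = \frac{24 + Y}{6 + Y}$
$o{\left(L \right)} = \frac{24 + L}{6 + L}$
$- \frac{242191}{o{\left(-162 \right)}} + \frac{117907}{W{\left(340,-67 \right)}} = - \frac{242191}{\frac{1}{6 - 162} \left(24 - 162\right)} + \frac{117907}{-661} = - \frac{242191}{\frac{1}{-156} \left(-138\right)} + 117907 \left(- \frac{1}{661}\right) = - \frac{242191}{\left(- \frac{1}{156}\right) \left(-138\right)} - \frac{117907}{661} = - \frac{242191}{\frac{23}{26}} - \frac{117907}{661} = \left(-242191\right) \frac{26}{23} - \frac{117907}{661} = - \frac{6296966}{23} - \frac{117907}{661} = - \frac{4165006387}{15203}$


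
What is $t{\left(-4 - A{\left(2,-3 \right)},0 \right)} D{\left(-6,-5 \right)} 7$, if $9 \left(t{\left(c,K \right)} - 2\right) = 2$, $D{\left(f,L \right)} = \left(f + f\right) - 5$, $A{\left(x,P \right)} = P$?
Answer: $- \frac{2380}{9} \approx -264.44$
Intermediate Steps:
$D{\left(f,L \right)} = -5 + 2 f$ ($D{\left(f,L \right)} = 2 f - 5 = -5 + 2 f$)
$t{\left(c,K \right)} = \frac{20}{9}$ ($t{\left(c,K \right)} = 2 + \frac{1}{9} \cdot 2 = 2 + \frac{2}{9} = \frac{20}{9}$)
$t{\left(-4 - A{\left(2,-3 \right)},0 \right)} D{\left(-6,-5 \right)} 7 = \frac{20 \left(-5 + 2 \left(-6\right)\right)}{9} \cdot 7 = \frac{20 \left(-5 - 12\right)}{9} \cdot 7 = \frac{20}{9} \left(-17\right) 7 = \left(- \frac{340}{9}\right) 7 = - \frac{2380}{9}$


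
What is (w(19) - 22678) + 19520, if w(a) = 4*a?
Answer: -3082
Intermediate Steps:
(w(19) - 22678) + 19520 = (4*19 - 22678) + 19520 = (76 - 22678) + 19520 = -22602 + 19520 = -3082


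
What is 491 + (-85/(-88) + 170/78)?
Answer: 1695907/3432 ≈ 494.15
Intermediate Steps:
491 + (-85/(-88) + 170/78) = 491 + (-85*(-1/88) + 170*(1/78)) = 491 + (85/88 + 85/39) = 491 + 10795/3432 = 1695907/3432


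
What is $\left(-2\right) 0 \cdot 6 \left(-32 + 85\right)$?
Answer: $0$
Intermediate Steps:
$\left(-2\right) 0 \cdot 6 \left(-32 + 85\right) = 0 \cdot 6 \cdot 53 = 0 \cdot 53 = 0$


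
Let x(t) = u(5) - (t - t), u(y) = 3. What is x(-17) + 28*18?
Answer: 507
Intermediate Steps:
x(t) = 3 (x(t) = 3 - (t - t) = 3 - 1*0 = 3 + 0 = 3)
x(-17) + 28*18 = 3 + 28*18 = 3 + 504 = 507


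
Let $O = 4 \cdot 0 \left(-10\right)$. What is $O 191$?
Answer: $0$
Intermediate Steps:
$O = 0$ ($O = 0 \left(-10\right) = 0$)
$O 191 = 0 \cdot 191 = 0$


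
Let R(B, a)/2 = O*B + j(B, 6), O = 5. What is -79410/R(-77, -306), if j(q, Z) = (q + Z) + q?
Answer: 39705/533 ≈ 74.493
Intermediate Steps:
j(q, Z) = Z + 2*q (j(q, Z) = (Z + q) + q = Z + 2*q)
R(B, a) = 12 + 14*B (R(B, a) = 2*(5*B + (6 + 2*B)) = 2*(6 + 7*B) = 12 + 14*B)
-79410/R(-77, -306) = -79410/(12 + 14*(-77)) = -79410/(12 - 1078) = -79410/(-1066) = -79410*(-1/1066) = 39705/533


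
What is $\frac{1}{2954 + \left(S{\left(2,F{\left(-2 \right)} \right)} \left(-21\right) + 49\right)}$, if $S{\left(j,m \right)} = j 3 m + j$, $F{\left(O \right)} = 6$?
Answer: $\frac{1}{2205} \approx 0.00045351$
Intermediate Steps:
$S{\left(j,m \right)} = j + 3 j m$ ($S{\left(j,m \right)} = 3 j m + j = j + 3 j m$)
$\frac{1}{2954 + \left(S{\left(2,F{\left(-2 \right)} \right)} \left(-21\right) + 49\right)} = \frac{1}{2954 + \left(2 \left(1 + 3 \cdot 6\right) \left(-21\right) + 49\right)} = \frac{1}{2954 + \left(2 \left(1 + 18\right) \left(-21\right) + 49\right)} = \frac{1}{2954 + \left(2 \cdot 19 \left(-21\right) + 49\right)} = \frac{1}{2954 + \left(38 \left(-21\right) + 49\right)} = \frac{1}{2954 + \left(-798 + 49\right)} = \frac{1}{2954 - 749} = \frac{1}{2205}$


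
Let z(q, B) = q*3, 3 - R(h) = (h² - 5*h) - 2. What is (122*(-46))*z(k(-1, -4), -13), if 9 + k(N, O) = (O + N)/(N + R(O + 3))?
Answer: 109434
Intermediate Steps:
R(h) = 5 - h² + 5*h (R(h) = 3 - ((h² - 5*h) - 2) = 3 - (-2 + h² - 5*h) = 3 + (2 - h² + 5*h) = 5 - h² + 5*h)
k(N, O) = -9 + (N + O)/(20 + N - (3 + O)² + 5*O) (k(N, O) = -9 + (O + N)/(N + (5 - (O + 3)² + 5*(O + 3))) = -9 + (N + O)/(N + (5 - (3 + O)² + 5*(3 + O))) = -9 + (N + O)/(N + (5 - (3 + O)² + (15 + 5*O))) = -9 + (N + O)/(N + (20 - (3 + O)² + 5*O)) = -9 + (N + O)/(20 + N - (3 + O)² + 5*O))
z(q, B) = 3*q
(122*(-46))*z(k(-1, -4), -13) = (122*(-46))*(3*((-99 - 8*(-1) + 9*(-4)² + 10*(-4))/(11 - 1 - 1*(-4) - 1*(-4)²))) = -16836*(-99 + 8 + 9*16 - 40)/(11 - 1 + 4 - 1*16) = -16836*(-99 + 8 + 144 - 40)/(11 - 1 + 4 - 16) = -16836*13/(-2) = -16836*(-½*13) = -16836*(-13)/2 = -5612*(-39/2) = 109434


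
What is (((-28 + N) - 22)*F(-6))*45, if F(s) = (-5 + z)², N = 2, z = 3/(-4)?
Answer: -71415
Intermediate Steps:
z = -¾ (z = 3*(-¼) = -¾ ≈ -0.75000)
F(s) = 529/16 (F(s) = (-5 - ¾)² = (-23/4)² = 529/16)
(((-28 + N) - 22)*F(-6))*45 = (((-28 + 2) - 22)*(529/16))*45 = ((-26 - 22)*(529/16))*45 = -48*529/16*45 = -1587*45 = -71415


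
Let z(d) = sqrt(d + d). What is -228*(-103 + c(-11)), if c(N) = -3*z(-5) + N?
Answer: 25992 + 684*I*sqrt(10) ≈ 25992.0 + 2163.0*I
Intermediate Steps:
z(d) = sqrt(2)*sqrt(d) (z(d) = sqrt(2*d) = sqrt(2)*sqrt(d))
c(N) = N - 3*I*sqrt(10) (c(N) = -3*sqrt(2)*sqrt(-5) + N = -3*sqrt(2)*I*sqrt(5) + N = -3*I*sqrt(10) + N = N - 3*I*sqrt(10))
-228*(-103 + c(-11)) = -228*(-103 + (-11 - 3*I*sqrt(10))) = -228*(-114 - 3*I*sqrt(10)) = 25992 + 684*I*sqrt(10)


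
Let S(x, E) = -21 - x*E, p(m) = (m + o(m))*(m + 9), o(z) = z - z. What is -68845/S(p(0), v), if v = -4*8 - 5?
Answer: 9835/3 ≈ 3278.3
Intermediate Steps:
o(z) = 0
v = -37 (v = -32 - 5 = -37)
p(m) = m*(9 + m) (p(m) = (m + 0)*(m + 9) = m*(9 + m))
S(x, E) = -21 - E*x
-68845/S(p(0), v) = -68845/(-21 - 1*(-37)*0*(9 + 0)) = -68845/(-21 - 1*(-37)*0*9) = -68845/(-21 - 1*(-37)*0) = -68845/(-21 + 0) = -68845/(-21) = -68845*(-1/21) = 9835/3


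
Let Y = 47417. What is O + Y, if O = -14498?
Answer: 32919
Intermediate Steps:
O + Y = -14498 + 47417 = 32919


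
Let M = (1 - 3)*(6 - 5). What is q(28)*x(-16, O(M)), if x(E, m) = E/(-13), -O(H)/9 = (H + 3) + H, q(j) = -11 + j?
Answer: 272/13 ≈ 20.923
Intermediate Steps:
M = -2 (M = -2*1 = -2)
O(H) = -27 - 18*H (O(H) = -9*((H + 3) + H) = -9*((3 + H) + H) = -9*(3 + 2*H) = -27 - 18*H)
x(E, m) = -E/13 (x(E, m) = E*(-1/13) = -E/13)
q(28)*x(-16, O(M)) = (-11 + 28)*(-1/13*(-16)) = 17*(16/13) = 272/13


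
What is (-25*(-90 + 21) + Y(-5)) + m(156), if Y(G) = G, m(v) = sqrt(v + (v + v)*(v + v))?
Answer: 1720 + 50*sqrt(39) ≈ 2032.3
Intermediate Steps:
m(v) = sqrt(v + 4*v**2) (m(v) = sqrt(v + (2*v)*(2*v)) = sqrt(v + 4*v**2))
(-25*(-90 + 21) + Y(-5)) + m(156) = (-25*(-90 + 21) - 5) + sqrt(156*(1 + 4*156)) = (-25*(-69) - 5) + sqrt(156*(1 + 624)) = (1725 - 5) + sqrt(156*625) = 1720 + sqrt(97500) = 1720 + 50*sqrt(39)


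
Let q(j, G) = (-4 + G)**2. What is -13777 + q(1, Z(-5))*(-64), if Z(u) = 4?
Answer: -13777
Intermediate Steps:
-13777 + q(1, Z(-5))*(-64) = -13777 + (-4 + 4)**2*(-64) = -13777 + 0**2*(-64) = -13777 + 0*(-64) = -13777 + 0 = -13777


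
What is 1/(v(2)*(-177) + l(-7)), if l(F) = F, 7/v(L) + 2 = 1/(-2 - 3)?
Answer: 11/6118 ≈ 0.0017980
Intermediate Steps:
v(L) = -35/11 (v(L) = 7/(-2 + 1/(-2 - 3)) = 7/(-2 + 1/(-5)) = 7/(-2 - ⅕) = 7/(-11/5) = 7*(-5/11) = -35/11)
1/(v(2)*(-177) + l(-7)) = 1/(-35/11*(-177) - 7) = 1/(6195/11 - 7) = 1/(6118/11) = 11/6118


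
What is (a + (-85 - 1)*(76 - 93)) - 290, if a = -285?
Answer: 887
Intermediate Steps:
(a + (-85 - 1)*(76 - 93)) - 290 = (-285 + (-85 - 1)*(76 - 93)) - 290 = (-285 - 86*(-17)) - 290 = (-285 + 1462) - 290 = 1177 - 290 = 887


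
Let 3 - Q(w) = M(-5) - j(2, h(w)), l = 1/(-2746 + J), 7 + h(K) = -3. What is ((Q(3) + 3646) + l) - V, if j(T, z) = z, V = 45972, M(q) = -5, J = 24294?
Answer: -912083743/21548 ≈ -42328.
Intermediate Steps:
h(K) = -10 (h(K) = -7 - 3 = -10)
l = 1/21548 (l = 1/(-2746 + 24294) = 1/21548 ≈ 4.6408e-5)
Q(w) = -2 (Q(w) = 3 - (-5 - 1*(-10)) = 3 - (-5 + 10) = 3 - 1*5 = 3 - 5 = -2)
((Q(3) + 3646) + l) - V = ((-2 + 3646) + 1/21548) - 1*45972 = (3644 + 1/21548) - 45972 = 78520913/21548 - 45972 = -912083743/21548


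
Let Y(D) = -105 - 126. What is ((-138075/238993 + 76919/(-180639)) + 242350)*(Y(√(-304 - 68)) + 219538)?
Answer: 2294512462685921991106/43171456527 ≈ 5.3149e+10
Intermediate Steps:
Y(D) = -231
((-138075/238993 + 76919/(-180639)) + 242350)*(Y(√(-304 - 68)) + 219538) = ((-138075/238993 + 76919/(-180639)) + 242350)*(-231 + 219538) = ((-138075*1/238993 + 76919*(-1/180639)) + 242350)*219307 = ((-138075/238993 - 76919/180639) + 242350)*219307 = (-43324832492/43171456527 + 242350)*219307 = (10462559164485958/43171456527)*219307 = 2294512462685921991106/43171456527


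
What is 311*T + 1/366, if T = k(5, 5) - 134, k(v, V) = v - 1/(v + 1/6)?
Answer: -455873099/11346 ≈ -40179.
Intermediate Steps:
k(v, V) = v - 1/(1/6 + v) (k(v, V) = v - 1/(v + 1/6) = v - 1/(1/6 + v))
T = -4005/31 (T = (-6 + 5 + 6*5**2)/(1 + 6*5) - 134 = (-6 + 5 + 6*25)/(1 + 30) - 134 = (-6 + 5 + 150)/31 - 134 = (1/31)*149 - 134 = 149/31 - 134 = -4005/31 ≈ -129.19)
311*T + 1/366 = 311*(-4005/31) + 1/366 = -1245555/31 + 1/366 = -455873099/11346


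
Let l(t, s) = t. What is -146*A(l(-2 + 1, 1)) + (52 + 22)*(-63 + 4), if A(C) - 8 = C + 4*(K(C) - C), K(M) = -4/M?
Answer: -8308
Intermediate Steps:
A(C) = 8 - 16/C - 3*C (A(C) = 8 + (C + 4*(-4/C - C)) = 8 + (C + 4*(-C - 4/C)) = 8 + (C + (-16/C - 4*C)) = 8 + (-16/C - 3*C) = 8 - 16/C - 3*C)
-146*A(l(-2 + 1, 1)) + (52 + 22)*(-63 + 4) = -146*(8 - 16/(-2 + 1) - 3*(-2 + 1)) + (52 + 22)*(-63 + 4) = -146*(8 - 16/(-1) - 3*(-1)) + 74*(-59) = -146*(8 - 16*(-1) + 3) - 4366 = -146*(8 + 16 + 3) - 4366 = -146*27 - 4366 = -3942 - 4366 = -8308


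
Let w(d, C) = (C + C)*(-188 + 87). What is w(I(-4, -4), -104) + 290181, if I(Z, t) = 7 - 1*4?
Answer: 311189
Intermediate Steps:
I(Z, t) = 3 (I(Z, t) = 7 - 4 = 3)
w(d, C) = -202*C (w(d, C) = (2*C)*(-101) = -202*C)
w(I(-4, -4), -104) + 290181 = -202*(-104) + 290181 = 21008 + 290181 = 311189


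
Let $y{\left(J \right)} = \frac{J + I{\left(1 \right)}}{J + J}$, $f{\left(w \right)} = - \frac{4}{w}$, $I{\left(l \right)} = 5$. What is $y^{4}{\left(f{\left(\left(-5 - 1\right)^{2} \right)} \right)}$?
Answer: $234256$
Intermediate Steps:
$y{\left(J \right)} = \frac{5 + J}{2 J}$ ($y{\left(J \right)} = \frac{J + 5}{J + J} = \frac{5 + J}{2 J}$)
$y^{4}{\left(f{\left(\left(-5 - 1\right)^{2} \right)} \right)} = \left(\frac{5 - \frac{4}{\left(-5 - 1\right)^{2}}}{2 \left(- \frac{4}{\left(-5 - 1\right)^{2}}\right)}\right)^{4} = \left(\frac{5 - \frac{4}{\left(-6\right)^{2}}}{2 \left(- \frac{4}{\left(-6\right)^{2}}\right)}\right)^{4} = \left(\frac{5 - \frac{4}{36}}{2 \left(- \frac{4}{36}\right)}\right)^{4} = \left(\frac{5 - \frac{1}{9}}{2 \left(\left(-4\right) \frac{1}{36}\right)}\right)^{4} = \left(\frac{5 - \frac{1}{9}}{2 \left(- \frac{1}{9}\right)}\right)^{4} = \left(\frac{1}{2} \left(-9\right) \frac{44}{9}\right)^{4} = \left(-22\right)^{4} = 234256$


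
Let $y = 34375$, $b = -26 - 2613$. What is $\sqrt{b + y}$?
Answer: $2 \sqrt{7934} \approx 178.15$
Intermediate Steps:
$b = -2639$ ($b = -26 - 2613 = -2639$)
$\sqrt{b + y} = \sqrt{-2639 + 34375} = \sqrt{31736} = 2 \sqrt{7934}$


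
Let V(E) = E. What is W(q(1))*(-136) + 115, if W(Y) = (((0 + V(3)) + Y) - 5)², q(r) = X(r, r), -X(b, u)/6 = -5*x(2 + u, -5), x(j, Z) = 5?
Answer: -2978829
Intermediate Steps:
X(b, u) = 150 (X(b, u) = -(-30)*5 = -6*(-25) = 150)
q(r) = 150
W(Y) = (-2 + Y)² (W(Y) = (((0 + 3) + Y) - 5)² = ((3 + Y) - 5)² = (-2 + Y)²)
W(q(1))*(-136) + 115 = (-2 + 150)²*(-136) + 115 = 148²*(-136) + 115 = 21904*(-136) + 115 = -2978944 + 115 = -2978829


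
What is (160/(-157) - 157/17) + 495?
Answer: 1293786/2669 ≈ 484.75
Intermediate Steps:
(160/(-157) - 157/17) + 495 = (160*(-1/157) - 157*1/17) + 495 = (-160/157 - 157/17) + 495 = -27369/2669 + 495 = 1293786/2669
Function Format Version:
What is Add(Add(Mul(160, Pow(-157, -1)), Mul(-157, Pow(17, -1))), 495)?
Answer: Rational(1293786, 2669) ≈ 484.75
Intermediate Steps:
Add(Add(Mul(160, Pow(-157, -1)), Mul(-157, Pow(17, -1))), 495) = Add(Add(Mul(160, Rational(-1, 157)), Mul(-157, Rational(1, 17))), 495) = Add(Add(Rational(-160, 157), Rational(-157, 17)), 495) = Add(Rational(-27369, 2669), 495) = Rational(1293786, 2669)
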